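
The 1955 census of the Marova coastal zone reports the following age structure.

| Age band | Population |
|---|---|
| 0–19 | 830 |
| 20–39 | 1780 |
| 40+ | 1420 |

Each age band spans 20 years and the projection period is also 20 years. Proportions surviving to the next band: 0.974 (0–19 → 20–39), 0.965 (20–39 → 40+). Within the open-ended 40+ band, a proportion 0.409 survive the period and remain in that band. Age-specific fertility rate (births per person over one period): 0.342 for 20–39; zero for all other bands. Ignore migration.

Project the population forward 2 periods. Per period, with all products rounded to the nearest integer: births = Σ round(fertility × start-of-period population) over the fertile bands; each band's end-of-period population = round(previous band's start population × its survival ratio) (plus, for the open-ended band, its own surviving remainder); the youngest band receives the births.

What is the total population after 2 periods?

2589

After projecting period 1:
Births: 1780 × 0.342 = 609
20–39: 830 × 0.974 = 808
40+: 1780 × 0.965 + 1420 × 0.409 = 1718 + 581 = 2299
Giving 609 / 808 / 2299.
After projecting period 2:
Births: 808 × 0.342 = 276
20–39: 609 × 0.974 = 593
40+: 808 × 0.965 + 2299 × 0.409 = 780 + 940 = 1720
Giving 276 / 593 / 1720.
Total after period 2: 276 + 593 + 1720 = 2589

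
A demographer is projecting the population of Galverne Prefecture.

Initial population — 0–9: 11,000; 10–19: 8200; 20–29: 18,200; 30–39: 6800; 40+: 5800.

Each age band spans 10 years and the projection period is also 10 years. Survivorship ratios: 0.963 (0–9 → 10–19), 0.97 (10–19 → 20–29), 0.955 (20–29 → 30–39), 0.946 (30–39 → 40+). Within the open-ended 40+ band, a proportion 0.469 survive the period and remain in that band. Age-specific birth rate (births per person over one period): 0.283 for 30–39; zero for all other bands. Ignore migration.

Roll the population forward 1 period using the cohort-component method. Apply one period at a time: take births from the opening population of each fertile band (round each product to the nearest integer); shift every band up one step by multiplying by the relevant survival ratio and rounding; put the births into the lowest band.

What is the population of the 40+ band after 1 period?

9153

Call the bands 1 to 5, youngest first.
After projecting period 1:
Births: 6800 * 0.283 = 1924
Band 2: 11000 * 0.963 = 10593
Band 3: 8200 * 0.97 = 7954
Band 4: 18200 * 0.955 = 17381
Band 5: 6800 * 0.946 + 5800 * 0.469 = 6433 + 2720 = 9153
Giving 1924 / 10593 / 7954 / 17381 / 9153.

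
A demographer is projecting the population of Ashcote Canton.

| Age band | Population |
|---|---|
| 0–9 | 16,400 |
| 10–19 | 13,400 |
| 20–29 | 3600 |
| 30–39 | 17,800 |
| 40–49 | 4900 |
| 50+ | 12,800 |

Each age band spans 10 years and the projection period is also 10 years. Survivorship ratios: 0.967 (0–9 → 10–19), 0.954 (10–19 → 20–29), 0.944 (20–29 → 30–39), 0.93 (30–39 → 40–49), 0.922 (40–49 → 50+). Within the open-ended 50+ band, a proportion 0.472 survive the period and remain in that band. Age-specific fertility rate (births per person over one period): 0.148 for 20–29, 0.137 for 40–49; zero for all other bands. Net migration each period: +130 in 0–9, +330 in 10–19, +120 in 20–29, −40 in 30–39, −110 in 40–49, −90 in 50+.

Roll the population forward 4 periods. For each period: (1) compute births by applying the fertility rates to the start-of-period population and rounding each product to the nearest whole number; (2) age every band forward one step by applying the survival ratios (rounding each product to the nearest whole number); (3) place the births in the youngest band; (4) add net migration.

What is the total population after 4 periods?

40379

[period 1]
Births: 3600 * 0.148 = 533 ; 4900 * 0.137 = 671 → total 1204
10–19: 16400 * 0.967 = 15859
20–29: 13400 * 0.954 = 12784
30–39: 3600 * 0.944 = 3398
40–49: 17800 * 0.93 = 16554
50+: 4900 * 0.922 + 12800 * 0.472 = 4518 + 6042 = 10560
Net migration: 0–9 + 130 → 1334; 10–19 + 330 → 16189; 20–29 + 120 → 12904; 30–39 − 40 → 3358; 40–49 − 110 → 16444; 50+ − 90 → 10470
End of period: [1334, 16189, 12904, 3358, 16444, 10470]
[period 2]
Births: 12904 * 0.148 = 1910 ; 16444 * 0.137 = 2253 → total 4163
10–19: 1334 * 0.967 = 1290
20–29: 16189 * 0.954 = 15444
30–39: 12904 * 0.944 = 12181
40–49: 3358 * 0.93 = 3123
50+: 16444 * 0.922 + 10470 * 0.472 = 15161 + 4942 = 20103
Net migration: 0–9 + 130 → 4293; 10–19 + 330 → 1620; 20–29 + 120 → 15564; 30–39 − 40 → 12141; 40–49 − 110 → 3013; 50+ − 90 → 20013
End of period: [4293, 1620, 15564, 12141, 3013, 20013]
[period 3]
Births: 15564 * 0.148 = 2303 ; 3013 * 0.137 = 413 → total 2716
10–19: 4293 * 0.967 = 4151
20–29: 1620 * 0.954 = 1545
30–39: 15564 * 0.944 = 14692
40–49: 12141 * 0.93 = 11291
50+: 3013 * 0.922 + 20013 * 0.472 = 2778 + 9446 = 12224
Net migration: 0–9 + 130 → 2846; 10–19 + 330 → 4481; 20–29 + 120 → 1665; 30–39 − 40 → 14652; 40–49 − 110 → 11181; 50+ − 90 → 12134
End of period: [2846, 4481, 1665, 14652, 11181, 12134]
[period 4]
Births: 1665 * 0.148 = 246 ; 11181 * 0.137 = 1532 → total 1778
10–19: 2846 * 0.967 = 2752
20–29: 4481 * 0.954 = 4275
30–39: 1665 * 0.944 = 1572
40–49: 14652 * 0.93 = 13626
50+: 11181 * 0.922 + 12134 * 0.472 = 10309 + 5727 = 16036
Net migration: 0–9 + 130 → 1908; 10–19 + 330 → 3082; 20–29 + 120 → 4395; 30–39 − 40 → 1532; 40–49 − 110 → 13516; 50+ − 90 → 15946
End of period: [1908, 3082, 4395, 1532, 13516, 15946]
Total after period 4: 1908 + 3082 + 4395 + 1532 + 13516 + 15946 = 40379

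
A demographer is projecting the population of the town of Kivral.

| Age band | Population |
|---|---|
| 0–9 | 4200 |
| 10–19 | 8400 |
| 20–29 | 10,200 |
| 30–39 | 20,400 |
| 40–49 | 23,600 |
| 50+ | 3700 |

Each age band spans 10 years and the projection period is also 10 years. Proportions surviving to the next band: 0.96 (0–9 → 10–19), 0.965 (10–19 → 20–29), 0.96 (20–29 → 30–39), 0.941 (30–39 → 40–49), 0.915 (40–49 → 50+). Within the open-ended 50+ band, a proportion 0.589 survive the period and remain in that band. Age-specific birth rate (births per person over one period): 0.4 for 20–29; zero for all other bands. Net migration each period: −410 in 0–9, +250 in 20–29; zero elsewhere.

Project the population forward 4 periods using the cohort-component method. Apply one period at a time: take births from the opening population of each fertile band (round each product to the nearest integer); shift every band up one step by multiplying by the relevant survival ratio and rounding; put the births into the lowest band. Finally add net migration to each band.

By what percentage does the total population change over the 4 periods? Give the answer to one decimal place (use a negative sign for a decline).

Period 1:
Births: 10200 × 0.4 = 4080
10–19: 4200 × 0.96 = 4032
20–29: 8400 × 0.965 = 8106
30–39: 10200 × 0.96 = 9792
40–49: 20400 × 0.941 = 19196
50+: 23600 × 0.915 + 3700 × 0.589 = 21594 + 2179 = 23773
Net migration: 0–9 − 410 → 3670; 20–29 + 250 → 8356
→ [3670, 4032, 8356, 9792, 19196, 23773]
Period 2:
Births: 8356 × 0.4 = 3342
10–19: 3670 × 0.96 = 3523
20–29: 4032 × 0.965 = 3891
30–39: 8356 × 0.96 = 8022
40–49: 9792 × 0.941 = 9214
50+: 19196 × 0.915 + 23773 × 0.589 = 17564 + 14002 = 31566
Net migration: 0–9 − 410 → 2932; 20–29 + 250 → 4141
→ [2932, 3523, 4141, 8022, 9214, 31566]
Period 3:
Births: 4141 × 0.4 = 1656
10–19: 2932 × 0.96 = 2815
20–29: 3523 × 0.965 = 3400
30–39: 4141 × 0.96 = 3975
40–49: 8022 × 0.941 = 7549
50+: 9214 × 0.915 + 31566 × 0.589 = 8431 + 18592 = 27023
Net migration: 0–9 − 410 → 1246; 20–29 + 250 → 3650
→ [1246, 2815, 3650, 3975, 7549, 27023]
Period 4:
Births: 3650 × 0.4 = 1460
10–19: 1246 × 0.96 = 1196
20–29: 2815 × 0.965 = 2716
30–39: 3650 × 0.96 = 3504
40–49: 3975 × 0.941 = 3740
50+: 7549 × 0.915 + 27023 × 0.589 = 6907 + 15917 = 22824
Net migration: 0–9 − 410 → 1050; 20–29 + 250 → 2966
→ [1050, 1196, 2966, 3504, 3740, 22824]
Total: 70500 → 35280; change = -35220; percentage change = -50.0%

-50.0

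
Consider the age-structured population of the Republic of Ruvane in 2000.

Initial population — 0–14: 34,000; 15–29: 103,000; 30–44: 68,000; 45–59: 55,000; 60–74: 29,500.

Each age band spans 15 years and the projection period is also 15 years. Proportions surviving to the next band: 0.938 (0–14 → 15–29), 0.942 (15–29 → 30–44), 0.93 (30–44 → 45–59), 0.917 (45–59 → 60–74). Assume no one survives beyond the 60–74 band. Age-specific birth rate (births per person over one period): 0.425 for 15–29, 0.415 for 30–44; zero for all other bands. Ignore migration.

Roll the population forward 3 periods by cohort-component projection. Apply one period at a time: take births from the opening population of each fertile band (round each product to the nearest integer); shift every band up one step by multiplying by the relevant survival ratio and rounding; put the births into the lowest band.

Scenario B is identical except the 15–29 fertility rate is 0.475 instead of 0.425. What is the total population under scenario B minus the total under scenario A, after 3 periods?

11718

After projecting period 1:
Births: 103000 × 0.425 = 43775 ; 68000 × 0.415 = 28220 ⇒ total 71995
15–29: 34000 × 0.938 = 31892
30–44: 103000 × 0.942 = 97026
45–59: 68000 × 0.93 = 63240
60–74: 55000 × 0.917 = 50435
→ [71995, 31892, 97026, 63240, 50435]
After projecting period 2:
Births: 31892 × 0.425 = 13554 ; 97026 × 0.415 = 40266 ⇒ total 53820
15–29: 71995 × 0.938 = 67531
30–44: 31892 × 0.942 = 30042
45–59: 97026 × 0.93 = 90234
60–74: 63240 × 0.917 = 57991
→ [53820, 67531, 30042, 90234, 57991]
After projecting period 3:
Births: 67531 × 0.425 = 28701 ; 30042 × 0.415 = 12467 ⇒ total 41168
15–29: 53820 × 0.938 = 50483
30–44: 67531 × 0.942 = 63614
45–59: 30042 × 0.93 = 27939
60–74: 90234 × 0.917 = 82745
→ [41168, 50483, 63614, 27939, 82745]
Scenario A total after 3 periods: 265949
Scenario B projection —
After projecting period 1:
Births: 103000 × 0.475 = 48925 ; 68000 × 0.415 = 28220 ⇒ total 77145
15–29: 34000 × 0.938 = 31892
30–44: 103000 × 0.942 = 97026
45–59: 68000 × 0.93 = 63240
60–74: 55000 × 0.917 = 50435
→ [77145, 31892, 97026, 63240, 50435]
After projecting period 2:
Births: 31892 × 0.475 = 15149 ; 97026 × 0.415 = 40266 ⇒ total 55415
15–29: 77145 × 0.938 = 72362
30–44: 31892 × 0.942 = 30042
45–59: 97026 × 0.93 = 90234
60–74: 63240 × 0.917 = 57991
→ [55415, 72362, 30042, 90234, 57991]
After projecting period 3:
Births: 72362 × 0.475 = 34372 ; 30042 × 0.415 = 12467 ⇒ total 46839
15–29: 55415 × 0.938 = 51979
30–44: 72362 × 0.942 = 68165
45–59: 30042 × 0.93 = 27939
60–74: 90234 × 0.917 = 82745
→ [46839, 51979, 68165, 27939, 82745]
Scenario B total after 3 periods: 277667
Difference B − A = 277667 − 265949 = 11718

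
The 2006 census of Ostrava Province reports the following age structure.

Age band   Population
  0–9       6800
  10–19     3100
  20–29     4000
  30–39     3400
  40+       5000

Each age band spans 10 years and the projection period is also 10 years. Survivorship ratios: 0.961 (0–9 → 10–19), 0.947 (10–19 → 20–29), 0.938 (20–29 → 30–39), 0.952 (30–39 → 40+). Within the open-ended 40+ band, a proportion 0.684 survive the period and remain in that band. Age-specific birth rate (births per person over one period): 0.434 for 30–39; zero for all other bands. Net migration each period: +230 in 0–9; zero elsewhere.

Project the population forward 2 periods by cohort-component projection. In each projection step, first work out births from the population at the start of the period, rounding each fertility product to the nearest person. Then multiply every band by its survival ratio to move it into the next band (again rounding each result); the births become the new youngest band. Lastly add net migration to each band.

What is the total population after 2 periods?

Call the groups 1 to 5, youngest first.
Period 1.
Births: 3400 × 0.434 = 1476
Group 2: 6800 × 0.961 = 6535
Group 3: 3100 × 0.947 = 2936
Group 4: 4000 × 0.938 = 3752
Group 5: 3400 × 0.952 + 5000 × 0.684 = 3237 + 3420 = 6657
Net migration: Group 1 + 230 → 1706
End of period: [1706, 6535, 2936, 3752, 6657]
Period 2.
Births: 3752 × 0.434 = 1628
Group 2: 1706 × 0.961 = 1639
Group 3: 6535 × 0.947 = 6189
Group 4: 2936 × 0.938 = 2754
Group 5: 3752 × 0.952 + 6657 × 0.684 = 3572 + 4553 = 8125
Net migration: Group 1 + 230 → 1858
End of period: [1858, 1639, 6189, 2754, 8125]
Total after period 2: 1858 + 1639 + 6189 + 2754 + 8125 = 20565

20565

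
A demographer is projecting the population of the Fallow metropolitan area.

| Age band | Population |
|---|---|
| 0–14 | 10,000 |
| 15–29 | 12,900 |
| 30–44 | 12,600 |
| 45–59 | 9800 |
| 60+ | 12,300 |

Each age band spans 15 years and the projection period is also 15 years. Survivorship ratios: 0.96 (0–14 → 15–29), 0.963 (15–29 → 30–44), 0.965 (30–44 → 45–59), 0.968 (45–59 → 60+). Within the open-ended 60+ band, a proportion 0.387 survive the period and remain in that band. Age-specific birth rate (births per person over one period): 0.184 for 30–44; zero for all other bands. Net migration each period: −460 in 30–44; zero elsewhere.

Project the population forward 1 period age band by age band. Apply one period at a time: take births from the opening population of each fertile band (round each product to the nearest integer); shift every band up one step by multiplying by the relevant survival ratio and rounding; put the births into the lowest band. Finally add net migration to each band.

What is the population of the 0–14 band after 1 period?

2318

[period 1]
Births: 12600 × 0.184 = 2318
15–29: 10000 × 0.96 = 9600
30–44: 12900 × 0.963 = 12423
45–59: 12600 × 0.965 = 12159
60+: 9800 × 0.968 + 12300 × 0.387 = 9486 + 4760 = 14246
Net migration: 30–44 − 460 → 11963
End of period: [2318, 9600, 11963, 12159, 14246]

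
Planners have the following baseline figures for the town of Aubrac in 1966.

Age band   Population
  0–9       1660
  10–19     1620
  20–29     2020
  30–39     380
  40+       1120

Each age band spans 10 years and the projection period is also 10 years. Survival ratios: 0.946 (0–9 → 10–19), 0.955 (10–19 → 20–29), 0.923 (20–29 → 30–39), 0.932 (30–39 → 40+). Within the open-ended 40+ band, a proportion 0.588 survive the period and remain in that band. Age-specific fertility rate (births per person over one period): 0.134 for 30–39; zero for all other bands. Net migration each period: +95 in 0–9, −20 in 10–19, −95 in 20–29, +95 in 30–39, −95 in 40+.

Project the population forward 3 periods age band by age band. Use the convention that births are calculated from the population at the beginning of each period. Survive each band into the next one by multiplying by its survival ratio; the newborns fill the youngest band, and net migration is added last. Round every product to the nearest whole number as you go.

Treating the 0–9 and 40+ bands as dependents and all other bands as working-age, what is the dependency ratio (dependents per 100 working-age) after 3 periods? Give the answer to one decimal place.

167.5

After projecting period 1:
Births: 380 × 0.134 = 51
10–19: 1660 × 0.946 = 1570
20–29: 1620 × 0.955 = 1547
30–39: 2020 × 0.923 = 1864
40+: 380 × 0.932 + 1120 × 0.588 = 354 + 659 = 1013
Net migration: 0–9 + 95 → 146; 10–19 − 20 → 1550; 20–29 − 95 → 1452; 30–39 + 95 → 1959; 40+ − 95 → 918
→ [146, 1550, 1452, 1959, 918]
After projecting period 2:
Births: 1959 × 0.134 = 263
10–19: 146 × 0.946 = 138
20–29: 1550 × 0.955 = 1480
30–39: 1452 × 0.923 = 1340
40+: 1959 × 0.932 + 918 × 0.588 = 1826 + 540 = 2366
Net migration: 0–9 + 95 → 358; 10–19 − 20 → 118; 20–29 − 95 → 1385; 30–39 + 95 → 1435; 40+ − 95 → 2271
→ [358, 118, 1385, 1435, 2271]
After projecting period 3:
Births: 1435 × 0.134 = 192
10–19: 358 × 0.946 = 339
20–29: 118 × 0.955 = 113
30–39: 1385 × 0.923 = 1278
40+: 1435 × 0.932 + 2271 × 0.588 = 1337 + 1335 = 2672
Net migration: 0–9 + 95 → 287; 10–19 − 20 → 319; 20–29 − 95 → 18; 30–39 + 95 → 1373; 40+ − 95 → 2577
→ [287, 319, 18, 1373, 2577]
Dependents (band 0–9 + band 40+) = 287 + 2577 = 2864; working-age = 1710; ratio = 2864/1710 × 100 = 167.5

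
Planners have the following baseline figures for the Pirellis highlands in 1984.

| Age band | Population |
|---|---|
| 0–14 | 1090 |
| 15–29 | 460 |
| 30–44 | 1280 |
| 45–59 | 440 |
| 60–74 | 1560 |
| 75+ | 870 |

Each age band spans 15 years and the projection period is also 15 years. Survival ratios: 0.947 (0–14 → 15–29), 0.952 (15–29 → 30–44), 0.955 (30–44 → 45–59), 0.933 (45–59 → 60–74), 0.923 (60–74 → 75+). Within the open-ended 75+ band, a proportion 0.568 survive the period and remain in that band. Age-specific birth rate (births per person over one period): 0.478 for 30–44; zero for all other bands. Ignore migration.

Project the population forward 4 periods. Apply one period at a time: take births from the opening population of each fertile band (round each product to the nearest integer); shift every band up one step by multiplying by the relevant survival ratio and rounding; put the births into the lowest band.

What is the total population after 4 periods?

3733

Let band 1 be 0–14 through band 6 = 75+.
[period 1]
Births: 1280 × 0.478 = 612
Band 2: 1090 × 0.947 = 1032
Band 3: 460 × 0.952 = 438
Band 4: 1280 × 0.955 = 1222
Band 5: 440 × 0.933 = 411
Band 6: 1560 × 0.923 + 870 × 0.568 = 1440 + 494 = 1934
Giving 612 / 1032 / 438 / 1222 / 411 / 1934.
[period 2]
Births: 438 × 0.478 = 209
Band 2: 612 × 0.947 = 580
Band 3: 1032 × 0.952 = 982
Band 4: 438 × 0.955 = 418
Band 5: 1222 × 0.933 = 1140
Band 6: 411 × 0.923 + 1934 × 0.568 = 379 + 1099 = 1478
Giving 209 / 580 / 982 / 418 / 1140 / 1478.
[period 3]
Births: 982 × 0.478 = 469
Band 2: 209 × 0.947 = 198
Band 3: 580 × 0.952 = 552
Band 4: 982 × 0.955 = 938
Band 5: 418 × 0.933 = 390
Band 6: 1140 × 0.923 + 1478 × 0.568 = 1052 + 840 = 1892
Giving 469 / 198 / 552 / 938 / 390 / 1892.
[period 4]
Births: 552 × 0.478 = 264
Band 2: 469 × 0.947 = 444
Band 3: 198 × 0.952 = 188
Band 4: 552 × 0.955 = 527
Band 5: 938 × 0.933 = 875
Band 6: 390 × 0.923 + 1892 × 0.568 = 360 + 1075 = 1435
Giving 264 / 444 / 188 / 527 / 875 / 1435.
Total after period 4: 264 + 444 + 188 + 527 + 875 + 1435 = 3733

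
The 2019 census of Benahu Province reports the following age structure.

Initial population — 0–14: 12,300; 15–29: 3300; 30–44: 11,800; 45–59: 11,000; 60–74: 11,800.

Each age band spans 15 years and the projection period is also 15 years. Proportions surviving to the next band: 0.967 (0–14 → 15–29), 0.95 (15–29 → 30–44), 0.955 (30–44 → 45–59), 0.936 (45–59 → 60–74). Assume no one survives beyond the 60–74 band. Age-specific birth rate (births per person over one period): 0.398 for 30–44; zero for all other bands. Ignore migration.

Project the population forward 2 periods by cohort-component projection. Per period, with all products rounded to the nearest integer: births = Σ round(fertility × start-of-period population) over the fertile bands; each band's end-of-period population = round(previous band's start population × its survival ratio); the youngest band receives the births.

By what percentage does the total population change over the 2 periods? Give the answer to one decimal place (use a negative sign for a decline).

Let group 1 be 0–14 through group 5 = 60–74.
Period 1:
Births: 11800 × 0.398 = 4696
Group 2: 12300 × 0.967 = 11894
Group 3: 3300 × 0.95 = 3135
Group 4: 11800 × 0.955 = 11269
Group 5: 11000 × 0.936 = 10296
Population now: 0–14=4696, 15–29=11894, 30–44=3135, 45–59=11269, 60–74=10296
Period 2:
Births: 3135 × 0.398 = 1248
Group 2: 4696 × 0.967 = 4541
Group 3: 11894 × 0.95 = 11299
Group 4: 3135 × 0.955 = 2994
Group 5: 11269 × 0.936 = 10548
Population now: 0–14=1248, 15–29=4541, 30–44=11299, 45–59=2994, 60–74=10548
Total: 50200 → 30630; change = -19570; percentage change = -39.0%

-39.0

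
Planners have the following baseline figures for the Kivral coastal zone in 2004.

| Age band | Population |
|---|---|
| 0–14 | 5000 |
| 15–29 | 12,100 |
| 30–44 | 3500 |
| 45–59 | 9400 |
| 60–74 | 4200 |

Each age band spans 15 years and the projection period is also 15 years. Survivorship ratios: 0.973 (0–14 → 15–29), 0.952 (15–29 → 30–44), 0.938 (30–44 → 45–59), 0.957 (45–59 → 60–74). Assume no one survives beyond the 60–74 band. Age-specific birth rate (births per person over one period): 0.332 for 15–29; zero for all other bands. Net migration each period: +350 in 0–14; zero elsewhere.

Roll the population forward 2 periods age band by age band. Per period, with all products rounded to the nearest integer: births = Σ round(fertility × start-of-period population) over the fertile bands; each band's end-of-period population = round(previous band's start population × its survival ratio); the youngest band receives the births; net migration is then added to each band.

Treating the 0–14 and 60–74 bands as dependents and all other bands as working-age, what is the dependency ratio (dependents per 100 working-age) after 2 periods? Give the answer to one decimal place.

[period 1]
Births: 12100 * 0.332 = 4017
15–29: 5000 * 0.973 = 4865
30–44: 12100 * 0.952 = 11519
45–59: 3500 * 0.938 = 3283
60–74: 9400 * 0.957 = 8996
Net migration: 0–14 + 350 → 4367
Population now: 0–14=4367, 15–29=4865, 30–44=11519, 45–59=3283, 60–74=8996
[period 2]
Births: 4865 * 0.332 = 1615
15–29: 4367 * 0.973 = 4249
30–44: 4865 * 0.952 = 4631
45–59: 11519 * 0.938 = 10805
60–74: 3283 * 0.957 = 3142
Net migration: 0–14 + 350 → 1965
Population now: 0–14=1965, 15–29=4249, 30–44=4631, 45–59=10805, 60–74=3142
Dependents (band 0–14 + band 60–74) = 1965 + 3142 = 5107; working-age = 19685; ratio = 5107/19685 × 100 = 25.9

25.9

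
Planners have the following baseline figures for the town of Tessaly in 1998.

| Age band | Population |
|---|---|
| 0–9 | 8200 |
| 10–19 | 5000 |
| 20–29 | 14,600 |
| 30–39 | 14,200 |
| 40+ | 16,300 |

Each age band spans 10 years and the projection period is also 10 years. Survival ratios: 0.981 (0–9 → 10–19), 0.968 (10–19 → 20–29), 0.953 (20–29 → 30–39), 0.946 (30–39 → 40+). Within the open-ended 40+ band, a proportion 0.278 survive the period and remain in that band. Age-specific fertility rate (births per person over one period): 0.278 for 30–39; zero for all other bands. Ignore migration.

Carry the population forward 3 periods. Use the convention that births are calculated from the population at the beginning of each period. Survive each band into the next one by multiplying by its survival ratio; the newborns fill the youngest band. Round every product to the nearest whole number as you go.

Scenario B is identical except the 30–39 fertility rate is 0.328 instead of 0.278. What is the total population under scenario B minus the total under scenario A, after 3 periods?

1587

Let group 1 be 0–9 through group 5 = 40+.
Period 1:
Births: 14200 × 0.278 = 3948
Group 2: 8200 × 0.981 = 8044
Group 3: 5000 × 0.968 = 4840
Group 4: 14600 × 0.953 = 13914
Group 5: 14200 × 0.946 + 16300 × 0.278 = 13433 + 4531 = 17964
End of period: [3948, 8044, 4840, 13914, 17964]
Period 2:
Births: 13914 × 0.278 = 3868
Group 2: 3948 × 0.981 = 3873
Group 3: 8044 × 0.968 = 7787
Group 4: 4840 × 0.953 = 4613
Group 5: 13914 × 0.946 + 17964 × 0.278 = 13163 + 4994 = 18157
End of period: [3868, 3873, 7787, 4613, 18157]
Period 3:
Births: 4613 × 0.278 = 1282
Group 2: 3868 × 0.981 = 3795
Group 3: 3873 × 0.968 = 3749
Group 4: 7787 × 0.953 = 7421
Group 5: 4613 × 0.946 + 18157 × 0.278 = 4364 + 5048 = 9412
End of period: [1282, 3795, 3749, 7421, 9412]
Scenario A total after 3 periods: 25659
Scenario B projection —
Period 1:
Births: 14200 × 0.328 = 4658
Group 2: 8200 × 0.981 = 8044
Group 3: 5000 × 0.968 = 4840
Group 4: 14600 × 0.953 = 13914
Group 5: 14200 × 0.946 + 16300 × 0.278 = 13433 + 4531 = 17964
End of period: [4658, 8044, 4840, 13914, 17964]
Period 2:
Births: 13914 × 0.328 = 4564
Group 2: 4658 × 0.981 = 4569
Group 3: 8044 × 0.968 = 7787
Group 4: 4840 × 0.953 = 4613
Group 5: 13914 × 0.946 + 17964 × 0.278 = 13163 + 4994 = 18157
End of period: [4564, 4569, 7787, 4613, 18157]
Period 3:
Births: 4613 × 0.328 = 1513
Group 2: 4564 × 0.981 = 4477
Group 3: 4569 × 0.968 = 4423
Group 4: 7787 × 0.953 = 7421
Group 5: 4613 × 0.946 + 18157 × 0.278 = 4364 + 5048 = 9412
End of period: [1513, 4477, 4423, 7421, 9412]
Scenario B total after 3 periods: 27246
Difference B − A = 27246 − 25659 = 1587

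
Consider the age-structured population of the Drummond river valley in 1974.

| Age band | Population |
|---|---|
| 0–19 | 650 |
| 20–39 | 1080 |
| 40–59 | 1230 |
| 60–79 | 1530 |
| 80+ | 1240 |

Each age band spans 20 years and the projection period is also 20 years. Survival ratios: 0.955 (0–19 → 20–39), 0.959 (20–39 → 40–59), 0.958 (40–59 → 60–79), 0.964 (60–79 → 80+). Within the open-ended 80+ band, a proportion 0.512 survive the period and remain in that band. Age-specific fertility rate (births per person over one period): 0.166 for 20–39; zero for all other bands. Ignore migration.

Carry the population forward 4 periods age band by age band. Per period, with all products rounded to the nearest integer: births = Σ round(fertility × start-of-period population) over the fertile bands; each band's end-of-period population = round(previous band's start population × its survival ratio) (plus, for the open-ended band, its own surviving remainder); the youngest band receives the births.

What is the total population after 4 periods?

(Groups numbered youngest = 1 to oldest = 5.)
After projecting period 1:
Births: 1080 × 0.166 = 179
Group 2: 650 × 0.955 = 621
Group 3: 1080 × 0.959 = 1036
Group 4: 1230 × 0.958 = 1178
Group 5: 1530 × 0.964 + 1240 × 0.512 = 1475 + 635 = 2110
→ [179, 621, 1036, 1178, 2110]
After projecting period 2:
Births: 621 × 0.166 = 103
Group 2: 179 × 0.955 = 171
Group 3: 621 × 0.959 = 596
Group 4: 1036 × 0.958 = 992
Group 5: 1178 × 0.964 + 2110 × 0.512 = 1136 + 1080 = 2216
→ [103, 171, 596, 992, 2216]
After projecting period 3:
Births: 171 × 0.166 = 28
Group 2: 103 × 0.955 = 98
Group 3: 171 × 0.959 = 164
Group 4: 596 × 0.958 = 571
Group 5: 992 × 0.964 + 2216 × 0.512 = 956 + 1135 = 2091
→ [28, 98, 164, 571, 2091]
After projecting period 4:
Births: 98 × 0.166 = 16
Group 2: 28 × 0.955 = 27
Group 3: 98 × 0.959 = 94
Group 4: 164 × 0.958 = 157
Group 5: 571 × 0.964 + 2091 × 0.512 = 550 + 1071 = 1621
→ [16, 27, 94, 157, 1621]
Total after period 4: 16 + 27 + 94 + 157 + 1621 = 1915

1915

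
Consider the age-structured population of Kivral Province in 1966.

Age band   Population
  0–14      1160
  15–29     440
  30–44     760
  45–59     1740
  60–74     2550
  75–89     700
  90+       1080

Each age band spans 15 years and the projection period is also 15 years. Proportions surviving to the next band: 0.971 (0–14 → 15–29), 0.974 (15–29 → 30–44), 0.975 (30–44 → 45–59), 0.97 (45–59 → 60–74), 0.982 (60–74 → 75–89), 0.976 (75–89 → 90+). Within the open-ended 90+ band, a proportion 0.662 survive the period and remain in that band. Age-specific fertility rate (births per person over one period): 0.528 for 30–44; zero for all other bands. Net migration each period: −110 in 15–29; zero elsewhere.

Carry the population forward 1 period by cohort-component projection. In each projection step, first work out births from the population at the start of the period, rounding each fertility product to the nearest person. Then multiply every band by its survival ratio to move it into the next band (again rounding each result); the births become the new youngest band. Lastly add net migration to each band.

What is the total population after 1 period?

Call the groups 1 to 7, youngest first.
Period 1:
Births: 760 × 0.528 = 401
Group 2: 1160 × 0.971 = 1126
Group 3: 440 × 0.974 = 429
Group 4: 760 × 0.975 = 741
Group 5: 1740 × 0.97 = 1688
Group 6: 2550 × 0.982 = 2504
Group 7: 700 × 0.976 + 1080 × 0.662 = 683 + 715 = 1398
Net migration: Group 2 − 110 → 1016
→ [401, 1016, 429, 741, 1688, 2504, 1398]
Total after period 1: 401 + 1016 + 429 + 741 + 1688 + 2504 + 1398 = 8177

8177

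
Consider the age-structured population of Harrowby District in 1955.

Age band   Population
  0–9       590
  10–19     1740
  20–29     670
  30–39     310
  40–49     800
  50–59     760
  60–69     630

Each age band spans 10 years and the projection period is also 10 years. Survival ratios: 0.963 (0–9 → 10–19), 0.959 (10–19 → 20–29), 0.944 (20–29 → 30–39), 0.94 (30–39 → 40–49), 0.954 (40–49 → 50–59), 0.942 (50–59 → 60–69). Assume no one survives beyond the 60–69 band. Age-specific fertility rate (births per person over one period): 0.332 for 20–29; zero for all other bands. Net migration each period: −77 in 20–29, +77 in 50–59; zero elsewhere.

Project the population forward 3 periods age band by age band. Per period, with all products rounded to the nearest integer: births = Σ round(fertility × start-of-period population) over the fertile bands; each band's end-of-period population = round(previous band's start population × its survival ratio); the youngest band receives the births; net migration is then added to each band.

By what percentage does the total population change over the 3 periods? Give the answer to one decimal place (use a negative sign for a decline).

Call the bands 1 to 7, youngest first.
Period 1:
Births: 670 × 0.332 = 222
Band 2: 590 × 0.963 = 568
Band 3: 1740 × 0.959 = 1669
Band 4: 670 × 0.944 = 632
Band 5: 310 × 0.94 = 291
Band 6: 800 × 0.954 = 763
Band 7: 760 × 0.942 = 716
Net migration: Band 3 − 77 → 1592; Band 6 + 77 → 840
→ [222, 568, 1592, 632, 291, 840, 716]
Period 2:
Births: 1592 × 0.332 = 529
Band 2: 222 × 0.963 = 214
Band 3: 568 × 0.959 = 545
Band 4: 1592 × 0.944 = 1503
Band 5: 632 × 0.94 = 594
Band 6: 291 × 0.954 = 278
Band 7: 840 × 0.942 = 791
Net migration: Band 3 − 77 → 468; Band 6 + 77 → 355
→ [529, 214, 468, 1503, 594, 355, 791]
Period 3:
Births: 468 × 0.332 = 155
Band 2: 529 × 0.963 = 509
Band 3: 214 × 0.959 = 205
Band 4: 468 × 0.944 = 442
Band 5: 1503 × 0.94 = 1413
Band 6: 594 × 0.954 = 567
Band 7: 355 × 0.942 = 334
Net migration: Band 3 − 77 → 128; Band 6 + 77 → 644
→ [155, 509, 128, 442, 1413, 644, 334]
Total: 5500 → 3625; change = -1875; percentage change = -34.1%

-34.1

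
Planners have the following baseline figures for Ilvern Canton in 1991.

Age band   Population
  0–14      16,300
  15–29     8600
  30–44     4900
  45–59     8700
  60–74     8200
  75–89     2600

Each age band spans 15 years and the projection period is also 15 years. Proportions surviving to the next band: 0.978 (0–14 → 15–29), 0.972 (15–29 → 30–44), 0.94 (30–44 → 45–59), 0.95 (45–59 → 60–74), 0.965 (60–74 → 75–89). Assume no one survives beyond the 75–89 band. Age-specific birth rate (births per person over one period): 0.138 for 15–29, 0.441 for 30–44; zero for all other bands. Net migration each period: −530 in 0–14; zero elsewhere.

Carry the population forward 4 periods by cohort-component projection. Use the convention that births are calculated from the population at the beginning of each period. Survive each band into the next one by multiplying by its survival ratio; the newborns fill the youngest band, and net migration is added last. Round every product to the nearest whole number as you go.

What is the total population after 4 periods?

After projecting period 1:
Births: 8600 * 0.138 = 1187, 4900 * 0.441 = 2161 ⇒ total 3348
15–29: 16300 * 0.978 = 15941
30–44: 8600 * 0.972 = 8359
45–59: 4900 * 0.94 = 4606
60–74: 8700 * 0.95 = 8265
75–89: 8200 * 0.965 = 7913
Net migration: 0–14 − 530 → 2818
End of period: [2818, 15941, 8359, 4606, 8265, 7913]
After projecting period 2:
Births: 15941 * 0.138 = 2200, 8359 * 0.441 = 3686 ⇒ total 5886
15–29: 2818 * 0.978 = 2756
30–44: 15941 * 0.972 = 15495
45–59: 8359 * 0.94 = 7857
60–74: 4606 * 0.95 = 4376
75–89: 8265 * 0.965 = 7976
Net migration: 0–14 − 530 → 5356
End of period: [5356, 2756, 15495, 7857, 4376, 7976]
After projecting period 3:
Births: 2756 * 0.138 = 380, 15495 * 0.441 = 6833 ⇒ total 7213
15–29: 5356 * 0.978 = 5238
30–44: 2756 * 0.972 = 2679
45–59: 15495 * 0.94 = 14565
60–74: 7857 * 0.95 = 7464
75–89: 4376 * 0.965 = 4223
Net migration: 0–14 − 530 → 6683
End of period: [6683, 5238, 2679, 14565, 7464, 4223]
After projecting period 4:
Births: 5238 * 0.138 = 723, 2679 * 0.441 = 1181 ⇒ total 1904
15–29: 6683 * 0.978 = 6536
30–44: 5238 * 0.972 = 5091
45–59: 2679 * 0.94 = 2518
60–74: 14565 * 0.95 = 13837
75–89: 7464 * 0.965 = 7203
Net migration: 0–14 − 530 → 1374
End of period: [1374, 6536, 5091, 2518, 13837, 7203]
Total after period 4: 1374 + 6536 + 5091 + 2518 + 13837 + 7203 = 36559

36559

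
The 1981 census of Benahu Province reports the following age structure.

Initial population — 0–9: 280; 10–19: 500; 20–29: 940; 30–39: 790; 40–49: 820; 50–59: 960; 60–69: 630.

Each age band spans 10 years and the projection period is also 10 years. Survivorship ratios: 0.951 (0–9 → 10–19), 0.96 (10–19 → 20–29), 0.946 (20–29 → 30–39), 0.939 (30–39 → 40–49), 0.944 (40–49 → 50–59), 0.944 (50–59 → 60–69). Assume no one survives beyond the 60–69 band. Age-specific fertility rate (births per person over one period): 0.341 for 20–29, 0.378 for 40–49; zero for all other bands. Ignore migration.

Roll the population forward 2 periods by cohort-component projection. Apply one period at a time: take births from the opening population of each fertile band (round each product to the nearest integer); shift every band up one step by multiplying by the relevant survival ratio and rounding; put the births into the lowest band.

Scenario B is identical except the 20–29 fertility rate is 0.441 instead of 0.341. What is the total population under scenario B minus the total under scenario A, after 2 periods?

Numbering the bands 1..7 from youngest to oldest:
[period 1]
Births: 940 × 0.341 = 321 ; 820 × 0.378 = 310 → total 631
Band 2: 280 × 0.951 = 266
Band 3: 500 × 0.96 = 480
Band 4: 940 × 0.946 = 889
Band 5: 790 × 0.939 = 742
Band 6: 820 × 0.944 = 774
Band 7: 960 × 0.944 = 906
→ [631, 266, 480, 889, 742, 774, 906]
[period 2]
Births: 480 × 0.341 = 164 ; 742 × 0.378 = 280 → total 444
Band 2: 631 × 0.951 = 600
Band 3: 266 × 0.96 = 255
Band 4: 480 × 0.946 = 454
Band 5: 889 × 0.939 = 835
Band 6: 742 × 0.944 = 700
Band 7: 774 × 0.944 = 731
→ [444, 600, 255, 454, 835, 700, 731]
Scenario A total after 2 periods: 4019
Scenario B projection —
[period 1]
Births: 940 × 0.441 = 415 ; 820 × 0.378 = 310 → total 725
Band 2: 280 × 0.951 = 266
Band 3: 500 × 0.96 = 480
Band 4: 940 × 0.946 = 889
Band 5: 790 × 0.939 = 742
Band 6: 820 × 0.944 = 774
Band 7: 960 × 0.944 = 906
→ [725, 266, 480, 889, 742, 774, 906]
[period 2]
Births: 480 × 0.441 = 212 ; 742 × 0.378 = 280 → total 492
Band 2: 725 × 0.951 = 689
Band 3: 266 × 0.96 = 255
Band 4: 480 × 0.946 = 454
Band 5: 889 × 0.939 = 835
Band 6: 742 × 0.944 = 700
Band 7: 774 × 0.944 = 731
→ [492, 689, 255, 454, 835, 700, 731]
Scenario B total after 2 periods: 4156
Difference B − A = 4156 − 4019 = 137

137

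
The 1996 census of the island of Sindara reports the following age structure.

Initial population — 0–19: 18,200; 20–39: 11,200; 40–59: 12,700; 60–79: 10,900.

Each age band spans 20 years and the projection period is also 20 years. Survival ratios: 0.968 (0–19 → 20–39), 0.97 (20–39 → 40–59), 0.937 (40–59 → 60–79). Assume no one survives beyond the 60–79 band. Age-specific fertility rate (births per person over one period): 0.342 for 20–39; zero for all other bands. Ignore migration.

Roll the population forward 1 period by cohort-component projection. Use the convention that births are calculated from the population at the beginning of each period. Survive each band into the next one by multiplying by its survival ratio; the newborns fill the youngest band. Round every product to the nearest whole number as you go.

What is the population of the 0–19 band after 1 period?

[period 1]
Births: 11200 × 0.342 = 3830
20–39: 18200 × 0.968 = 17618
40–59: 11200 × 0.97 = 10864
60–79: 12700 × 0.937 = 11900
End of period: [3830, 17618, 10864, 11900]

3830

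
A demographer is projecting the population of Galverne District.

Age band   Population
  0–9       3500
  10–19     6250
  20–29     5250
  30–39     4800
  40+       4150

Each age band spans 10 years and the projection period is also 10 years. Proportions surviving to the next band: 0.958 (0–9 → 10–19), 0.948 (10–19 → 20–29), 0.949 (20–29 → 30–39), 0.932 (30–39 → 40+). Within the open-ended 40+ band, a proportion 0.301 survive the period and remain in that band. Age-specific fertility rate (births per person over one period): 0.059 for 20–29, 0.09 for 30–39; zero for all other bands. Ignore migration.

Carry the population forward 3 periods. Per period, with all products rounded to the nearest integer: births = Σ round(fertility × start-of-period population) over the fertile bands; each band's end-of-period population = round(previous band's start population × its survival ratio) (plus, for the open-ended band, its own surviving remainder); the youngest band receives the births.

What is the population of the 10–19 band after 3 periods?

Period 1:
Births: 5250 × 0.059 = 310  |  4800 × 0.09 = 432 — total 742
10–19: 3500 × 0.958 = 3353
20–29: 6250 × 0.948 = 5925
30–39: 5250 × 0.949 = 4982
40+: 4800 × 0.932 + 4150 × 0.301 = 4474 + 1249 = 5723
End of period: [742, 3353, 5925, 4982, 5723]
Period 2:
Births: 5925 × 0.059 = 350  |  4982 × 0.09 = 448 — total 798
10–19: 742 × 0.958 = 711
20–29: 3353 × 0.948 = 3179
30–39: 5925 × 0.949 = 5623
40+: 4982 × 0.932 + 5723 × 0.301 = 4643 + 1723 = 6366
End of period: [798, 711, 3179, 5623, 6366]
Period 3:
Births: 3179 × 0.059 = 188  |  5623 × 0.09 = 506 — total 694
10–19: 798 × 0.958 = 764
20–29: 711 × 0.948 = 674
30–39: 3179 × 0.949 = 3017
40+: 5623 × 0.932 + 6366 × 0.301 = 5241 + 1916 = 7157
End of period: [694, 764, 674, 3017, 7157]

764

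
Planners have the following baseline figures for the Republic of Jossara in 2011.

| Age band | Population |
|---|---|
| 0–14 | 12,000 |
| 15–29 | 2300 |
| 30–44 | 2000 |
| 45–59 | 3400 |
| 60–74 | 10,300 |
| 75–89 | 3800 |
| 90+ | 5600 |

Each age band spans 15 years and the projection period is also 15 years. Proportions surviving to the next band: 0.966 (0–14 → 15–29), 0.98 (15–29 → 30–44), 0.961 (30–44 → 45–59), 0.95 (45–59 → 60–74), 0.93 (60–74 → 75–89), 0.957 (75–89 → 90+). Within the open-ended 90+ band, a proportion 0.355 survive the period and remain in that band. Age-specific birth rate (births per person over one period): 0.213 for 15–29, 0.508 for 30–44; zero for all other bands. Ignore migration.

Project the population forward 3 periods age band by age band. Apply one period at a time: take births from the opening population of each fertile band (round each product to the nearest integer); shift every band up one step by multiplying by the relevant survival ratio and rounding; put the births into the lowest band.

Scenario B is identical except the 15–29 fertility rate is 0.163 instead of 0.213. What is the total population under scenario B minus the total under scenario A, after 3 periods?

-760

— Period 1 —
Births: 2300 * 0.213 = 490  |  2000 * 0.508 = 1016 — total 1506
15–29: 12000 * 0.966 = 11592
30–44: 2300 * 0.98 = 2254
45–59: 2000 * 0.961 = 1922
60–74: 3400 * 0.95 = 3230
75–89: 10300 * 0.93 = 9579
90+: 3800 * 0.957 + 5600 * 0.355 = 3637 + 1988 = 5625
End of period: [1506, 11592, 2254, 1922, 3230, 9579, 5625]
— Period 2 —
Births: 11592 * 0.213 = 2469  |  2254 * 0.508 = 1145 — total 3614
15–29: 1506 * 0.966 = 1455
30–44: 11592 * 0.98 = 11360
45–59: 2254 * 0.961 = 2166
60–74: 1922 * 0.95 = 1826
75–89: 3230 * 0.93 = 3004
90+: 9579 * 0.957 + 5625 * 0.355 = 9167 + 1997 = 11164
End of period: [3614, 1455, 11360, 2166, 1826, 3004, 11164]
— Period 3 —
Births: 1455 * 0.213 = 310  |  11360 * 0.508 = 5771 — total 6081
15–29: 3614 * 0.966 = 3491
30–44: 1455 * 0.98 = 1426
45–59: 11360 * 0.961 = 10917
60–74: 2166 * 0.95 = 2058
75–89: 1826 * 0.93 = 1698
90+: 3004 * 0.957 + 11164 * 0.355 = 2875 + 3963 = 6838
End of period: [6081, 3491, 1426, 10917, 2058, 1698, 6838]
Scenario A total after 3 periods: 32509
Scenario B projection —
— Period 1 —
Births: 2300 * 0.163 = 375  |  2000 * 0.508 = 1016 — total 1391
15–29: 12000 * 0.966 = 11592
30–44: 2300 * 0.98 = 2254
45–59: 2000 * 0.961 = 1922
60–74: 3400 * 0.95 = 3230
75–89: 10300 * 0.93 = 9579
90+: 3800 * 0.957 + 5600 * 0.355 = 3637 + 1988 = 5625
End of period: [1391, 11592, 2254, 1922, 3230, 9579, 5625]
— Period 2 —
Births: 11592 * 0.163 = 1889  |  2254 * 0.508 = 1145 — total 3034
15–29: 1391 * 0.966 = 1344
30–44: 11592 * 0.98 = 11360
45–59: 2254 * 0.961 = 2166
60–74: 1922 * 0.95 = 1826
75–89: 3230 * 0.93 = 3004
90+: 9579 * 0.957 + 5625 * 0.355 = 9167 + 1997 = 11164
End of period: [3034, 1344, 11360, 2166, 1826, 3004, 11164]
— Period 3 —
Births: 1344 * 0.163 = 219  |  11360 * 0.508 = 5771 — total 5990
15–29: 3034 * 0.966 = 2931
30–44: 1344 * 0.98 = 1317
45–59: 11360 * 0.961 = 10917
60–74: 2166 * 0.95 = 2058
75–89: 1826 * 0.93 = 1698
90+: 3004 * 0.957 + 11164 * 0.355 = 2875 + 3963 = 6838
End of period: [5990, 2931, 1317, 10917, 2058, 1698, 6838]
Scenario B total after 3 periods: 31749
Difference B − A = 31749 − 32509 = -760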